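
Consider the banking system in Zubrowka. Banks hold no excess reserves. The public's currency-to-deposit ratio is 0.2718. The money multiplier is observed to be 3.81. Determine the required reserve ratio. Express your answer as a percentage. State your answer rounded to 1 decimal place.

Using m = 3.81. Since m = (1 + c)/(c + rr + e), the denominator satisfies c + rr + e = (1 + c)/m = (1 + 0.2718) / 3.81 ≈ 0.333806.
With c = 0.2718 and e = 0, the required reserve ratio is 0.333806 − 0.2718 − 0 = 0.062006.

6.2%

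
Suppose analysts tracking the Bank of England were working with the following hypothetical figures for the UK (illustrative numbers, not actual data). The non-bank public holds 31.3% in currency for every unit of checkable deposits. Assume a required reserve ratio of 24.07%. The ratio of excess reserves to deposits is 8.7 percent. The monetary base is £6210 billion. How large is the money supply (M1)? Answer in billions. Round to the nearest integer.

£12726 billion

The money multiplier is m = (1 + c) / (rr + e + c) = (1 + 0.313) / (0.2407 + 0.087 + 0.313) ≈ 2.04932.
So M = m × MB = 2.04932 × 6210 = 12726.2772 billion.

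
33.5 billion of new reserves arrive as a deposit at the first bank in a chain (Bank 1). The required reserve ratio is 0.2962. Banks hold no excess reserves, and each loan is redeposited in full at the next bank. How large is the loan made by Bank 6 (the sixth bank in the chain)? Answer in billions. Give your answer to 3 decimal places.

4.071 billion

Each bank lends a fraction (1 − rr) = 0.7038 of the deposit it receives, so Bank 6 receives 33.5·0.7038^5 and lends 33.5·0.7038^6 ≈ 4.0714 billion.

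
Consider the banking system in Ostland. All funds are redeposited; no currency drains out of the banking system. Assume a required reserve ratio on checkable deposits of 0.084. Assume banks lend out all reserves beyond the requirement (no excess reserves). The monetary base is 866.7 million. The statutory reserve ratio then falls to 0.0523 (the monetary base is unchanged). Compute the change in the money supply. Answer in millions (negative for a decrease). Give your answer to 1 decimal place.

6253.8 million

Initially m₁ = 1 / (0.084) ≈ 11.90476, so M₁ = 11.90476 × 866.7 ≈ 10317.8555 million.
After the change m₂ = 1 / (0.0523) ≈ 19.12046, so M₂ = 19.12046 × 866.7 ≈ 16571.7027 million.
ΔM = M₂ − M₁ = 16571.7027 − 10317.8555 = 6253.8472 million.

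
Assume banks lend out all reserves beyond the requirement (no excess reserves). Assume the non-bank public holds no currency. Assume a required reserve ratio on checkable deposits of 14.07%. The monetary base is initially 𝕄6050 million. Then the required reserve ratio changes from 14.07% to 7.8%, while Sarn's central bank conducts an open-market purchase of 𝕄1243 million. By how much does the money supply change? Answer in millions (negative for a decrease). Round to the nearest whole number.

𝕄50501 million

Before: m₁ = 1 / (0.1407) ≈ 7.10732, MB₁ = 6050, so M₁ = 7.10732 × 6050 = 42999.286 million.
After: m₂ = 1 / (0.078) ≈ 12.82051, MB₂ = 6050 + 1243 = 7293, so M₂ = 12.82051 × 7293 ≈ 93499.9794 million.
ΔM = M₂ − M₁ = 93499.9794 − 42999.286 = 50500.6934 million.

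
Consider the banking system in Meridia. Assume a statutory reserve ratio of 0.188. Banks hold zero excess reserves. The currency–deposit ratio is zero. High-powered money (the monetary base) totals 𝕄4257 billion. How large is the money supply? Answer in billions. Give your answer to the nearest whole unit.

With no currency drain or excess reserves, the money multiplier is m = 1/rr = 1/0.188 ≈ 5.31915.
Money supply M = m × MB = 5.31915 × 4257 ≈ 22643.6215 billion.

𝕄22644 billion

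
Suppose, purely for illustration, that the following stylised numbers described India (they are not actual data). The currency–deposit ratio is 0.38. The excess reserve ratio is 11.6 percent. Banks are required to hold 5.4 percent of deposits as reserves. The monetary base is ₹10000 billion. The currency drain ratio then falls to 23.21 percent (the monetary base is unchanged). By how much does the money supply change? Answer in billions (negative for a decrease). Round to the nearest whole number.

Initially m₁ = (1 + 0.38) / (0.054 + 0.116 + 0.38) ≈ 2.50909, so M₁ = 2.50909 × 10000 = 25090.9 billion.
After the change m₂ = (1 + 0.2321) / (0.054 + 0.116 + 0.2321) ≈ 3.06416, so M₂ = 3.06416 × 10000 = 30641.6 billion.
ΔM = M₂ − M₁ = 30641.6 − 25090.9 = 5550.7 billion.

₹5551 billion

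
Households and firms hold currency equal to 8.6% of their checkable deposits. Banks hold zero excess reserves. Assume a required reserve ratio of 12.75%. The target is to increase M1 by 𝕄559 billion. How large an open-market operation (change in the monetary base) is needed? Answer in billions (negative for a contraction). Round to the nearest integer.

𝕄110 billion

The money multiplier is m = (1 + c) / (rr + c) = (1 + 0.086) / (0.1275 + 0.086) ≈ 5.0867.
ΔMB = ΔM / m = (+559) / 5.0867 ≈ 109.8944 billion.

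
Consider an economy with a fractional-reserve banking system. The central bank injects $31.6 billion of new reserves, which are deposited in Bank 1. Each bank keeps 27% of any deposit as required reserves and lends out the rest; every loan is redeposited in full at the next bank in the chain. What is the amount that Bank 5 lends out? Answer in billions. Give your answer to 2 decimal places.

Each bank lends a fraction (1 − rr) = 0.7300 of the deposit it receives, so Bank 5 receives 31.6·0.7300^4 and lends 31.6·0.7300^5 ≈ 6.5509 billion.

$6.55 billion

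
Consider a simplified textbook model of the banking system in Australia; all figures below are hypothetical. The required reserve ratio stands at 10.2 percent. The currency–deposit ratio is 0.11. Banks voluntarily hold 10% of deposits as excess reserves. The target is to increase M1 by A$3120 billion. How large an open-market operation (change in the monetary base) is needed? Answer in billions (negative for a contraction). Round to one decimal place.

A$877.0 billion

The money multiplier is m = (1 + c) / (rr + e + c) = (1 + 0.11) / (0.102 + 0.1 + 0.11) ≈ 3.557692.
ΔMB = ΔM / m = (+3120) / 3.557692 ≈ 876.973 billion.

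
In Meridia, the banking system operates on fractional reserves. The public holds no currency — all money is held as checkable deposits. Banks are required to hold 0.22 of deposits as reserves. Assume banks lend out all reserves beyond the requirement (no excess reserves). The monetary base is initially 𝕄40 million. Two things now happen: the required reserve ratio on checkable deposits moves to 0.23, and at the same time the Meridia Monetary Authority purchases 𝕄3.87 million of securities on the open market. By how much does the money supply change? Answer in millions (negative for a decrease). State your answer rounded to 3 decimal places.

Before: m₁ = 1 / (0.22) ≈ 4.545455, MB₁ = 40, so M₁ = 4.545455 × 40 = 181.8182 million.
After: m₂ = 1 / (0.23) ≈ 4.347826, MB₂ = 40 + 3.87 = 43.87, so M₂ = 4.347826 × 43.87 ≈ 190.7391 million.
ΔM = M₂ − M₁ = 190.7391 − 181.8182 = 8.9209 million.

𝕄8.921 million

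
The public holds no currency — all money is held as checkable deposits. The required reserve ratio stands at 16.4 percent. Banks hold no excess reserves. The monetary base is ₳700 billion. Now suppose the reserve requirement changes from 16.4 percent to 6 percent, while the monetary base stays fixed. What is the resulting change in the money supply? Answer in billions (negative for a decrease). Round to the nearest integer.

Initially m₁ = 1 / (0.164) ≈ 6.0976, so M₁ = 6.0976 × 700 = 4268.32 billion.
After the change m₂ = 1 / (0.06) ≈ 16.6667, so M₂ = 16.6667 × 700 = 11666.69 billion.
ΔM = M₂ − M₁ = 11666.69 − 4268.32 = 7398.37 billion.

₳7398 billion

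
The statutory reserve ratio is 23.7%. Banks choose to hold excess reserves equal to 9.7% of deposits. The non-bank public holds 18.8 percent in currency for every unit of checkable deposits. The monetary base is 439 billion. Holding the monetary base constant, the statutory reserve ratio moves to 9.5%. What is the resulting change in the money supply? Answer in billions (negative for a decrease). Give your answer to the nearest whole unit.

Initially m₁ = (1 + 0.188) / (0.237 + 0.097 + 0.188) ≈ 2.2759, so M₁ = 2.2759 × 439 = 999.1201 billion.
After the change m₂ = (1 + 0.188) / (0.095 + 0.097 + 0.188) ≈ 3.1263, so M₂ = 3.1263 × 439 = 1372.4457 billion.
ΔM = M₂ − M₁ = 1372.4457 − 999.1201 = 373.3256 billion.

373 billion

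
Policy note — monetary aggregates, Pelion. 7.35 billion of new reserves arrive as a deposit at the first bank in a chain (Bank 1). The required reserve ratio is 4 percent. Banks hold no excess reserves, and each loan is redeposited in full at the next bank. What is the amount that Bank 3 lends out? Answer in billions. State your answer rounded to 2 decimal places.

6.50 billion

Each bank lends a fraction (1 − rr) = 0.9600 of the deposit it receives, so Bank 3 receives 7.35·0.9600^2 and lends 7.35·0.9600^3 ≈ 6.5028 billion.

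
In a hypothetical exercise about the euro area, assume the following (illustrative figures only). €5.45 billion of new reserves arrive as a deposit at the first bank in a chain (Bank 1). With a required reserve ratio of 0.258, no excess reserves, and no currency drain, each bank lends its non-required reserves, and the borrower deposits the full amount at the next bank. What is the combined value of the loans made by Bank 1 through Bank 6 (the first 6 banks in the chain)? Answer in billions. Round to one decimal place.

Bank i lends (1 − rr)^i of the original deposit: Bank 1 lends 5.45·0.7420 = 4.0439, Bank 2 lends 5.45·0.7420² ≈ 3.0006, and so on.
Summing a geometric series: total = 5.45·[0.7420·(1 − 0.7420^6) / (1 − 0.7420)] ≈ 13.0582 billion.

€13.1 billion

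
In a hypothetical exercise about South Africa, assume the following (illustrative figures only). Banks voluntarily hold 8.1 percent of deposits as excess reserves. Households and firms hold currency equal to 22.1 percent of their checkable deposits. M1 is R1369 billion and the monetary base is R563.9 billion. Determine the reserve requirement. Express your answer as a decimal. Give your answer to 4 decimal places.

0.2009

Using m = M/MB = 1369/563.9 ≈ 2.427735. Since m = (1 + c)/(c + rr + e), the denominator satisfies c + rr + e = (1 + c)/m = (1 + 0.221) / 2.427735 ≈ 0.502938.
With c = 0.221 and e = 0.081, the reserve requirement is 0.502938 − 0.221 − 0.081 = 0.200938.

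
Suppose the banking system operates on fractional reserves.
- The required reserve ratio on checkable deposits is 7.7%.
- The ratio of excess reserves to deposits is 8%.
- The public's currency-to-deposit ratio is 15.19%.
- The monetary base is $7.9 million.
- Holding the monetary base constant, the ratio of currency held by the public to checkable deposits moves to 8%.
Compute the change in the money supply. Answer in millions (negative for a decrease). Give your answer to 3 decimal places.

Initially m₁ = (1 + 0.1519) / (0.077 + 0.08 + 0.1519) ≈ 3.72904, so M₁ = 3.72904 × 7.9 ≈ 29.4594 million.
After the change m₂ = (1 + 0.08) / (0.077 + 0.08 + 0.08) ≈ 4.55696, so M₂ = 4.55696 × 7.9 ≈ 36 million.
ΔM = M₂ − M₁ = 36 − 29.4594 = 6.5406 million.

$6.541 million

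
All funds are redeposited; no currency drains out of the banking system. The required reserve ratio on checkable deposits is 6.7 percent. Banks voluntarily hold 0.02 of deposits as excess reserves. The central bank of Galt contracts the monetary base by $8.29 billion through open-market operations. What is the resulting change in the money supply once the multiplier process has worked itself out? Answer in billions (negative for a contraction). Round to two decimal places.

The money multiplier is m = 1 / (rr + e) = 1 / (0.067 + 0.02) ≈ 11.4943.
The sale removes 8.29 billion of base, so ΔM = m × ΔMB = 11.4943 × (−8.29) ≈ -95.2877 billion.

-95.29 billion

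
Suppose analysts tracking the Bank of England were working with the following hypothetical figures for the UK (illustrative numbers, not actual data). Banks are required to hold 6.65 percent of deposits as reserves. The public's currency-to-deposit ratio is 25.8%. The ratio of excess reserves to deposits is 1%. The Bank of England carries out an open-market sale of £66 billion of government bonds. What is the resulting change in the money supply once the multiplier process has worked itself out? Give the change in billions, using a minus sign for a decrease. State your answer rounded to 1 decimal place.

-248.2 billion

The money multiplier is m = (1 + c) / (rr + e + c) = (1 + 0.258) / (0.0665 + 0.01 + 0.258) ≈ 3.7608.
The sale removes 66 billion of base, so ΔM = m × ΔMB = 3.7608 × (−66) = -248.2128 billion.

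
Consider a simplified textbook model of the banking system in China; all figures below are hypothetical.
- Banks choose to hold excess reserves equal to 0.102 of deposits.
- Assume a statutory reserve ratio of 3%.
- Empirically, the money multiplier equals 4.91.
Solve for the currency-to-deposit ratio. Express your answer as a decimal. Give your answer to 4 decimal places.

Using m = 4.91. From m = (1 + c)/(c + rr + e), rearranging gives 1 + c = m·(c + rr + e), so c·(1 − m) = m·(rr + e) − 1.
Hence c = [m·(rr + e) − 1]/(1 − m) = [4.91 × (0.03 + 0.102) − 1] / (1 − 4.91) ≈ 0.089995.

0.0900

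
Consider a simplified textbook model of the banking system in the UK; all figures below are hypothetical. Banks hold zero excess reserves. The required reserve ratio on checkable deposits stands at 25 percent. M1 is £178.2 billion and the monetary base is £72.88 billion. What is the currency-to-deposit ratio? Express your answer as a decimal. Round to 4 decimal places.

Using m = M/MB = 178.2/72.88 ≈ 2.445115. From m = (1 + c)/(c + rr + e), rearranging gives 1 + c = m·(c + rr + e), so c·(1 − m) = m·(rr + e) − 1.
Hence c = [m·(rr + e) − 1]/(1 − m) = [2.445115 × (0.25 + 0) − 1] / (1 − 2.445115) ≈ 0.268990.

0.2690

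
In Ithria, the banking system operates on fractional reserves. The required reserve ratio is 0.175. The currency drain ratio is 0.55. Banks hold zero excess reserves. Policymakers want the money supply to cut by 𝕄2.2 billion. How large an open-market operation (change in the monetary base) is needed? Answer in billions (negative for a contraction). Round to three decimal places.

-1.029 billion

The money multiplier is m = (1 + c) / (rr + c) = (1 + 0.55) / (0.175 + 0.55) ≈ 2.13793.
ΔMB = ΔM / m = (−2.2) / 2.13793 ≈ -1.029 billion.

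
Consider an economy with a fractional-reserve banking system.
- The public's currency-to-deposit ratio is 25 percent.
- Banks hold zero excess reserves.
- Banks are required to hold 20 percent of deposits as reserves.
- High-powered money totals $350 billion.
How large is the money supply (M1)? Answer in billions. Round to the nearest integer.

$972 billion

The money multiplier is m = (1 + c) / (rr + c) = (1 + 0.25) / (0.2 + 0.25) ≈ 2.7778.
So M = m × MB = 2.7778 × 350 = 972.23 billion.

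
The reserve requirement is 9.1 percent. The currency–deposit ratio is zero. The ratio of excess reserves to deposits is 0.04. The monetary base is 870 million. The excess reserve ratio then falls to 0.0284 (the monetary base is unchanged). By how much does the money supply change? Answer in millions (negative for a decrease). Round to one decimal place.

645.2 million

Initially m₁ = 1 / (0.091 + 0.04) ≈ 7.63359, so M₁ = 7.63359 × 870 = 6641.2233 million.
After the change m₂ = 1 / (0.091 + 0.0284) ≈ 8.37521, so M₂ = 8.37521 × 870 = 7286.4327 million.
ΔM = M₂ − M₁ = 7286.4327 − 6641.2233 = 645.2094 million.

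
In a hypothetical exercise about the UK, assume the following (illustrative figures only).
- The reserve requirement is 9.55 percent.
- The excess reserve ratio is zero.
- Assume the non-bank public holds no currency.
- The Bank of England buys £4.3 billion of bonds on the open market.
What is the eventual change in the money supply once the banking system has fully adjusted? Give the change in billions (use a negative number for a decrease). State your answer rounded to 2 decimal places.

£45.03 billion

The simple money multiplier is m = 1/rr = 1/0.0955 ≈ 10.4712.
An open-market purchase increases the monetary base by 4.3 billion, so ΔM = m × ΔMB = 10.4712 × 4.3 ≈ 45.0262 billion.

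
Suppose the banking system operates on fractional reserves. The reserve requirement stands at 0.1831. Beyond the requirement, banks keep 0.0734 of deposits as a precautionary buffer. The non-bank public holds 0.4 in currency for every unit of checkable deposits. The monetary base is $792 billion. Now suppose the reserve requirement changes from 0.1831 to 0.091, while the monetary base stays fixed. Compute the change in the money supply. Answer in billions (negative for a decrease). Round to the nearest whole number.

$276 billion

Initially m₁ = (1 + 0.4) / (0.1831 + 0.0734 + 0.4) ≈ 2.1325, so M₁ = 2.1325 × 792 = 1688.94 billion.
After the change m₂ = (1 + 0.4) / (0.091 + 0.0734 + 0.4) ≈ 2.4805, so M₂ = 2.4805 × 792 = 1964.556 billion.
ΔM = M₂ − M₁ = 1964.556 − 1688.94 = 275.616 billion.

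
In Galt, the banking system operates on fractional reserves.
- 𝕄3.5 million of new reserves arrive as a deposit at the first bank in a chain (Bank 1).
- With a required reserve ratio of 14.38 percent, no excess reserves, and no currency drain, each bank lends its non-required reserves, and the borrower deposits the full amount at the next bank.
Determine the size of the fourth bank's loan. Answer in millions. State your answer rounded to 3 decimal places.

𝕄1.881 million

Each bank lends a fraction (1 − rr) = 0.8562 of the deposit it receives, so Bank 4 receives 3.5·0.8562^3 and lends 3.5·0.8562^4 ≈ 1.8809 million.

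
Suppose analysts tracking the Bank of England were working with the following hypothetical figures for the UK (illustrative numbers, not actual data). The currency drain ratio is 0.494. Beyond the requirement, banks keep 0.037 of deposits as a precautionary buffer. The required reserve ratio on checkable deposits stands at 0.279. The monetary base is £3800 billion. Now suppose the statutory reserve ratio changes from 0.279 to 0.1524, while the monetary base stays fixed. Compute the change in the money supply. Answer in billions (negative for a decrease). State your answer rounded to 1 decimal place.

£1298.4 billion

Initially m₁ = (1 + 0.494) / (0.279 + 0.037 + 0.494) ≈ 1.844444, so M₁ = 1.844444 × 3800 = 7008.8872 billion.
After the change m₂ = (1 + 0.494) / (0.1524 + 0.037 + 0.494) ≈ 2.186128, so M₂ = 2.186128 × 3800 = 8307.2864 billion.
ΔM = M₂ − M₁ = 8307.2864 − 7008.8872 = 1298.3992 billion.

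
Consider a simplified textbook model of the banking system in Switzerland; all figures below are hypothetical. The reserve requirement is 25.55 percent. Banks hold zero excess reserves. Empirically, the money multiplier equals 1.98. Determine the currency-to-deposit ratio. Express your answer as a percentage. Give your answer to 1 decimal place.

50.4%

Using m = 1.98. From m = (1 + c)/(c + rr + e), rearranging gives 1 + c = m·(c + rr + e), so c·(1 − m) = m·(rr + e) − 1.
Hence c = [m·(rr + e) − 1]/(1 − m) = [1.98 × (0.2555 + 0) − 1] / (1 − 1.98) ≈ 0.504194.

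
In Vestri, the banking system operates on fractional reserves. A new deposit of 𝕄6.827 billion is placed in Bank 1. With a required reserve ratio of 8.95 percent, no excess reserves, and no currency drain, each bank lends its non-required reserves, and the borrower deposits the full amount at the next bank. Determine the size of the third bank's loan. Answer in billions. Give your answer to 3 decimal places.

Each bank lends a fraction (1 − rr) = 0.9105 of the deposit it receives, so Bank 3 receives 6.827·0.9105^2 and lends 6.827·0.9105^3 ≈ 5.1531 billion.

𝕄5.153 billion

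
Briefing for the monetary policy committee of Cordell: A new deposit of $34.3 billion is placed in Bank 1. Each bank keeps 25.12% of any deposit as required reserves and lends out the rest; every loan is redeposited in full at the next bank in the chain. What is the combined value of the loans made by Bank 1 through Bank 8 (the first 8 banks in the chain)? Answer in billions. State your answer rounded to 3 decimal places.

$92.139 billion

Bank i lends (1 − rr)^i of the original deposit: Bank 1 lends 34.3·0.7488 ≈ 25.6838, Bank 2 lends 34.3·0.7488² ≈ 19.2321, and so on.
Summing a geometric series: total = 34.3·[0.7488·(1 − 0.7488^8) / (1 − 0.7488)] ≈ 92.1389 billion.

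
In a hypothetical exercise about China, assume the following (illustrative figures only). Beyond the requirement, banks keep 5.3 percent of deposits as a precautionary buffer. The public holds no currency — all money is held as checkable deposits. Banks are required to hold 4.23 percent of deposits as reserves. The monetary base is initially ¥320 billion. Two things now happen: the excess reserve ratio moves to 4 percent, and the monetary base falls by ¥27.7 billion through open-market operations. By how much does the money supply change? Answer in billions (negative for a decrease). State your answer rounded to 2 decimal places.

¥193.82 billion

Before: m₁ = 1 / (0.0423 + 0.053) ≈ 10.493179, MB₁ = 320, so M₁ = 10.493179 × 320 ≈ 3357.8173 billion.
After: m₂ = 1 / (0.0423 + 0.04) ≈ 12.150668, MB₂ = 320 − 27.7 = 292.3, so M₂ = 12.150668 × 292.3 ≈ 3551.6403 billion.
ΔM = M₂ − M₁ = 3551.6403 − 3357.8173 = 193.823 billion.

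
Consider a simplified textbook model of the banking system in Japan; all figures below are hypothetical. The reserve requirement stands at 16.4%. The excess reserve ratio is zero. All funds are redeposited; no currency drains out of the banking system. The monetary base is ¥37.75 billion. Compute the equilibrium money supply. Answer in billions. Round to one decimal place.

¥230.2 billion

With no currency drain or excess reserves, the money multiplier is m = 1/rr = 1/0.164 ≈ 6.0976.
Money supply M = m × MB = 6.0976 × 37.75 = 230.1844 billion.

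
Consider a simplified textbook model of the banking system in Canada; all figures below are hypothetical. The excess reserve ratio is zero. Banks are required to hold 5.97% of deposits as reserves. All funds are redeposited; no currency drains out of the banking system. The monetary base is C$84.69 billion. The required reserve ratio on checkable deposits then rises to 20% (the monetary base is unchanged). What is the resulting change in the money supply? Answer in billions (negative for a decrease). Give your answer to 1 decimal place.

-995.1 billion

Initially m₁ = 1 / (0.0597) ≈ 16.7504, so M₁ = 16.7504 × 84.69 ≈ 1418.5914 billion.
After the change m₂ = 1 / (0.2) = 5, so M₂ = 5 × 84.69 = 423.45 billion.
ΔM = M₂ − M₁ = 423.45 − 1418.5914 = -995.1414 billion.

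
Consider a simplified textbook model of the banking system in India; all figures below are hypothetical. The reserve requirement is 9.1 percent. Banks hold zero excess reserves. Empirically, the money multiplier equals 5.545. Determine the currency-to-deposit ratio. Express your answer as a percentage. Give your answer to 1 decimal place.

Using m = 5.545. From m = (1 + c)/(c + rr + e), rearranging gives 1 + c = m·(c + rr + e), so c·(1 − m) = m·(rr + e) − 1.
Hence c = [m·(rr + e) − 1]/(1 − m) = [5.545 × (0.091 + 0) − 1] / (1 − 5.545) = 0.109000.

10.9%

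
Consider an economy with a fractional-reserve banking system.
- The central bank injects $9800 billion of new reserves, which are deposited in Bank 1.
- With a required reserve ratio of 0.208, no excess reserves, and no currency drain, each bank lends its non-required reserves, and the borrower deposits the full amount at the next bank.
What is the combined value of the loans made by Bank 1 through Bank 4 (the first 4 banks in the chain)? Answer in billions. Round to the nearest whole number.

$22633 billion

Bank i lends (1 − rr)^i of the original deposit: Bank 1 lends 9800·0.7920 = 7761.6000, Bank 2 lends 9800·0.7920² = 6147.1872, and so on.
Summing a geometric series: total = 9800·[0.7920·(1 − 0.7920^4) / (1 − 0.7920)] ≈ 22633.2687 billion.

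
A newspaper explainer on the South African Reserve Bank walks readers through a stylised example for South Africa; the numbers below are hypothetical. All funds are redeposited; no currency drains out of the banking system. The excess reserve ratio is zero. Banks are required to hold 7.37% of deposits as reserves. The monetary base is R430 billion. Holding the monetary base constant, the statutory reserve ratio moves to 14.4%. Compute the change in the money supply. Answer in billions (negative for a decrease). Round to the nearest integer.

Initially m₁ = 1 / (0.0737) ≈ 13.5685, so M₁ = 13.5685 × 430 = 5834.455 billion.
After the change m₂ = 1 / (0.144) ≈ 6.9444, so M₂ = 6.9444 × 430 = 2986.092 billion.
ΔM = M₂ − M₁ = 2986.092 − 5834.455 = -2848.363 billion.

-2848 billion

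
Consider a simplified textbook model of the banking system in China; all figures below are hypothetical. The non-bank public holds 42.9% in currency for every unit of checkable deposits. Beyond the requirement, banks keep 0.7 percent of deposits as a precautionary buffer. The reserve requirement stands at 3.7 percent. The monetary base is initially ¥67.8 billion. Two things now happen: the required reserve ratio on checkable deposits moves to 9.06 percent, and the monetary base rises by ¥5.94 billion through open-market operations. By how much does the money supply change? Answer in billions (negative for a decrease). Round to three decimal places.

Before: m₁ = (1 + 0.429) / (0.037 + 0.007 + 0.429) ≈ 3.021142, MB₁ = 67.8, so M₁ = 3.021142 × 67.8 ≈ 204.8334 billion.
After: m₂ = (1 + 0.429) / (0.0906 + 0.007 + 0.429) ≈ 2.713635, MB₂ = 67.8 + 5.94 = 73.74, so M₂ = 2.713635 × 73.74 ≈ 200.1034 billion.
ΔM = M₂ − M₁ = 200.1034 − 204.8334 = -4.73 billion.

-4.730 billion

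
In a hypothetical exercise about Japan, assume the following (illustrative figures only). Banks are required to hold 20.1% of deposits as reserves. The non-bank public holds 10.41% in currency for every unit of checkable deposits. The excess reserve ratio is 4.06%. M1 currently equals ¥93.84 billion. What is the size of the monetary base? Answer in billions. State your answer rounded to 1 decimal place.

The money multiplier is m = (1 + c) / (rr + e + c) = (1 + 0.1041) / (0.201 + 0.0406 + 0.1041) ≈ 3.1938.
MB = M / m = 93.84 / 3.1938 ≈ 29.3819 billion.

¥29.4 billion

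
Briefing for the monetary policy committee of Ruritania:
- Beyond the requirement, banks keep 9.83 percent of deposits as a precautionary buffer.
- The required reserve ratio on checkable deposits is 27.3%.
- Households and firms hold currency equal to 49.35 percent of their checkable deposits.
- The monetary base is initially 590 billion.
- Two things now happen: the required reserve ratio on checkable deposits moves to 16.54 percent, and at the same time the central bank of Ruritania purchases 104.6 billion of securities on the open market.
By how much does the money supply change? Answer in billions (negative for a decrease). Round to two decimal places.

Before: m₁ = (1 + 0.4935) / (0.273 + 0.0983 + 0.4935) ≈ 1.726989, MB₁ = 590, so M₁ = 1.726989 × 590 ≈ 1018.9235 billion.
After: m₂ = (1 + 0.4935) / (0.1654 + 0.0983 + 0.4935) ≈ 1.972398, MB₂ = 590 + 104.6 = 694.6, so M₂ = 1.972398 × 694.6 ≈ 1370.0277 billion.
ΔM = M₂ − M₁ = 1370.0277 − 1018.9235 = 351.1042 billion.

351.10 billion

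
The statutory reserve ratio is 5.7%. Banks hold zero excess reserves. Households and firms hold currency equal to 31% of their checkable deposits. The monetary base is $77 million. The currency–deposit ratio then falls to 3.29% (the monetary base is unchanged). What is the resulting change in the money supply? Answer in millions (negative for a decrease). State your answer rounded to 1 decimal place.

Initially m₁ = (1 + 0.31) / (0.057 + 0.31) ≈ 3.5695, so M₁ = 3.5695 × 77 = 274.8515 million.
After the change m₂ = (1 + 0.0329) / (0.057 + 0.0329) ≈ 11.4894, so M₂ = 11.4894 × 77 = 884.6838 million.
ΔM = M₂ − M₁ = 884.6838 − 274.8515 = 609.8323 million.

$609.8 million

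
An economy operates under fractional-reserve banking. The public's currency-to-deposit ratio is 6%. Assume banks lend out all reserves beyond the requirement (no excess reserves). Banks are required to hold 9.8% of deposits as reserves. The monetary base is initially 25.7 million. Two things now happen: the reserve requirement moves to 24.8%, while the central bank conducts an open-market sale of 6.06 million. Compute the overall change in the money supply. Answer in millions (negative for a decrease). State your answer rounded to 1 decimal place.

Before: m₁ = (1 + 0.06) / (0.098 + 0.06) ≈ 6.7089, MB₁ = 25.7, so M₁ = 6.7089 × 25.7 ≈ 172.4187 million.
After: m₂ = (1 + 0.06) / (0.248 + 0.06) ≈ 3.4416, MB₂ = 25.7 − 6.06 = 19.64, so M₂ = 3.4416 × 19.64 ≈ 67.593 million.
ΔM = M₂ − M₁ = 67.593 − 172.4187 = -104.8257 million.

-104.8 million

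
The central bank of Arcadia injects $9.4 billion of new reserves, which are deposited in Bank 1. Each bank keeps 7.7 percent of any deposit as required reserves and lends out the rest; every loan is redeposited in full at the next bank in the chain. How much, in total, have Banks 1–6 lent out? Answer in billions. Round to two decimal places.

$43.01 billion

Bank i lends (1 − rr)^i of the original deposit: Bank 1 lends 9.4·0.9230 = 8.6762, Bank 2 lends 9.4·0.9230² ≈ 8.0081, and so on.
Summing a geometric series: total = 9.4·[0.9230·(1 − 0.9230^6) / (1 − 0.9230)] ≈ 43.0074 billion.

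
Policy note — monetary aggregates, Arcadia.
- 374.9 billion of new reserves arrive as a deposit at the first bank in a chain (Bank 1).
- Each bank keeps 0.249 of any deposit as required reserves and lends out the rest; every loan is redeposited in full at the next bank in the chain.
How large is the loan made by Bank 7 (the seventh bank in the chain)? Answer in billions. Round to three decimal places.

Each bank lends a fraction (1 − rr) = 0.7510 of the deposit it receives, so Bank 7 receives 374.9·0.7510^6 and lends 374.9·0.7510^7 ≈ 50.5121 billion.

50.512 billion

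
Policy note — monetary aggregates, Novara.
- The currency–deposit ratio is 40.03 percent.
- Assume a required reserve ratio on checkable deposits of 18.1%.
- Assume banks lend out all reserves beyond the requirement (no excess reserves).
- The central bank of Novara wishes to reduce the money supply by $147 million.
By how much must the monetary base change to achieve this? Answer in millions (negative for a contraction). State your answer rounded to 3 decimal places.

The money multiplier is m = (1 + c) / (rr + c) = (1 + 0.4003) / (0.181 + 0.4003) ≈ 2.4089111.
ΔMB = ΔM / m = (−147) / 2.4089111 ≈ -61.0234 million.

-61.023 million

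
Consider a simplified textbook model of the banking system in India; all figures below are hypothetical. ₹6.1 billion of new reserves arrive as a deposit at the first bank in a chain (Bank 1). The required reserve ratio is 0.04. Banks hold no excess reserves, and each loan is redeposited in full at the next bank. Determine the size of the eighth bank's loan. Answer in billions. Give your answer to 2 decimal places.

Each bank lends a fraction (1 − rr) = 0.9600 of the deposit it receives, so Bank 8 receives 6.1·0.9600^7 and lends 6.1·0.9600^8 ≈ 4.4005 billion.

₹4.40 billion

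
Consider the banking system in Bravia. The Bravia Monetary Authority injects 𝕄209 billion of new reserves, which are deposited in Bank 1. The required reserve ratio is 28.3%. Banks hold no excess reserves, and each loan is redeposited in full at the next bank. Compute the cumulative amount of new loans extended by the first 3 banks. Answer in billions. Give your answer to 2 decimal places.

𝕄334.34 billion

Bank i lends (1 − rr)^i of the original deposit: Bank 1 lends 209·0.7170 = 149.8530, Bank 2 lends 209·0.7170² ≈ 107.4446, and so on.
Summing a geometric series: total = 209·[0.7170·(1 − 0.7170^3) / (1 − 0.7170)] ≈ 334.3354 billion.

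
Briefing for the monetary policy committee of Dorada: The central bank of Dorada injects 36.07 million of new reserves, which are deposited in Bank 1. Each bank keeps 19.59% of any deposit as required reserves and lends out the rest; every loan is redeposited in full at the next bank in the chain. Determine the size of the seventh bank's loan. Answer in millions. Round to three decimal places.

Each bank lends a fraction (1 − rr) = 0.8041 of the deposit it receives, so Bank 7 receives 36.07·0.8041^6 and lends 36.07·0.8041^7 ≈ 7.8400 million.

7.840 million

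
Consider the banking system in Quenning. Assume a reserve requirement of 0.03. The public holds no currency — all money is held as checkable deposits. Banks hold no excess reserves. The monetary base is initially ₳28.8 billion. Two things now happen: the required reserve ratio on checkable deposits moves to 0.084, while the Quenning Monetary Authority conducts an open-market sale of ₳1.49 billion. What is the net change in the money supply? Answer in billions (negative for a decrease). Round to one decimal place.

-634.9 billion

Before: m₁ = 1 / (0.03) ≈ 33.3333, MB₁ = 28.8, so M₁ = 33.3333 × 28.8 ≈ 959.999 billion.
After: m₂ = 1 / (0.084) ≈ 11.9048, MB₂ = 28.8 − 1.49 = 27.31, so M₂ = 11.9048 × 27.31 ≈ 325.1201 billion.
ΔM = M₂ − M₁ = 325.1201 − 959.999 = -634.8789 billion.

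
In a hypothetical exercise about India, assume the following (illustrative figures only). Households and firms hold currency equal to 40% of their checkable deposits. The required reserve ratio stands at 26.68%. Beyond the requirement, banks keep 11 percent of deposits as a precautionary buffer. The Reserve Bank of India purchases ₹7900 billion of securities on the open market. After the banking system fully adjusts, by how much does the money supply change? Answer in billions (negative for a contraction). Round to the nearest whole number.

₹14238 billion

The money multiplier is m = (1 + c) / (rr + e + c) = (1 + 0.4) / (0.2668 + 0.11 + 0.4) ≈ 1.80227.
The purchase adds 7900 billion of base, so ΔM = m × ΔMB = 1.80227 × (+7900) = 14237.933 billion.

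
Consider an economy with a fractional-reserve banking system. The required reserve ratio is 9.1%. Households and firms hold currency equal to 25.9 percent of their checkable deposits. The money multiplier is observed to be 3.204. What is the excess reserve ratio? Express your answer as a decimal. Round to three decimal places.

0.043

Using m = 3.204. Since m = (1 + c)/(c + rr + e), the denominator satisfies c + rr + e = (1 + c)/m = (1 + 0.259) / 3.204 ≈ 0.392946.
With c = 0.259 and rr = 0.091, the excess reserve ratio is 0.392946 − 0.259 − 0.091 = 0.042946.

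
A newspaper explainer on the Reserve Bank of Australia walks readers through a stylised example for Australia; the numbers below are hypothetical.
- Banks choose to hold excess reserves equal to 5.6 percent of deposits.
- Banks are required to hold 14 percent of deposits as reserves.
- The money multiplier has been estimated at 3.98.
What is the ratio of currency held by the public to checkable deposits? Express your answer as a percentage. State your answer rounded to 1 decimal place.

7.4%

Using m = 3.98. From m = (1 + c)/(c + rr + e), rearranging gives 1 + c = m·(c + rr + e), so c·(1 − m) = m·(rr + e) − 1.
Hence c = [m·(rr + e) − 1]/(1 − m) = [3.98 × (0.14 + 0.056) − 1] / (1 − 3.98) ≈ 0.073799.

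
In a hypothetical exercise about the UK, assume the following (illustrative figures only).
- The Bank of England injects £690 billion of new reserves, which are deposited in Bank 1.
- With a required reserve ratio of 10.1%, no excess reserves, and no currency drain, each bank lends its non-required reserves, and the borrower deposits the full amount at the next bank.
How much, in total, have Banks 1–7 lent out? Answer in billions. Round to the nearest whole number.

Bank i lends (1 − rr)^i of the original deposit: Bank 1 lends 690·0.8990 = 620.3100, Bank 2 lends 690·0.8990² ≈ 557.6587, and so on.
Summing a geometric series: total = 690·[0.8990·(1 − 0.8990^7) / (1 − 0.8990)] ≈ 3226.9067 billion.

£3227 billion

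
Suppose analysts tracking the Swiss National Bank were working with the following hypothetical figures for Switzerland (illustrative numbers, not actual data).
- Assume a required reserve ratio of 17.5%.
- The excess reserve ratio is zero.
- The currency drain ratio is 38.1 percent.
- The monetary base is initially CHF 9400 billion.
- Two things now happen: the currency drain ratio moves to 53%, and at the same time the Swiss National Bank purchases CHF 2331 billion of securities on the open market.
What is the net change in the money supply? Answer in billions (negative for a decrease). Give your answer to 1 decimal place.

CHF 2110.9 billion

Before: m₁ = (1 + 0.381) / (0.175 + 0.381) ≈ 2.4838129, MB₁ = 9400, so M₁ = 2.4838129 × 9400 ≈ 23347.8413 billion.
After: m₂ = (1 + 0.53) / (0.175 + 0.53) ≈ 2.1702128, MB₂ = 9400 + 2331 = 11731, so M₂ = 2.1702128 × 11731 ≈ 25458.7664 billion.
ΔM = M₂ − M₁ = 25458.7664 − 23347.8413 = 2110.9251 billion.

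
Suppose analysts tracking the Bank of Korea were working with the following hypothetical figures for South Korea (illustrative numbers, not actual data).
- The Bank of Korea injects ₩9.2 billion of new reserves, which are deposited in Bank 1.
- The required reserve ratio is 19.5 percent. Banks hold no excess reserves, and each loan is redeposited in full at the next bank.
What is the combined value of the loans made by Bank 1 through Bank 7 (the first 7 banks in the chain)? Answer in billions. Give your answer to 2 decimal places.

₩29.66 billion

Bank i lends (1 − rr)^i of the original deposit: Bank 1 lends 9.2·0.8050 = 7.4060, Bank 2 lends 9.2·0.8050² ≈ 5.9618, and so on.
Summing a geometric series: total = 9.2·[0.8050·(1 − 0.8050^7) / (1 − 0.8050)] ≈ 29.6595 billion.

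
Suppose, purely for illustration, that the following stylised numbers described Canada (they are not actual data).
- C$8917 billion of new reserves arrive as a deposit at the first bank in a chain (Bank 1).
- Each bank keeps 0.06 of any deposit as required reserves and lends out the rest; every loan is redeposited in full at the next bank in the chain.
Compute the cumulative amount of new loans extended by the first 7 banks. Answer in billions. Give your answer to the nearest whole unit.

C$49108 billion

Bank i lends (1 − rr)^i of the original deposit: Bank 1 lends 8917·0.9400 = 8381.9800, Bank 2 lends 8917·0.9400² = 7879.0612, and so on.
Summing a geometric series: total = 8917·[0.9400·(1 − 0.9400^7) / (1 − 0.9400)] ≈ 49107.5629 billion.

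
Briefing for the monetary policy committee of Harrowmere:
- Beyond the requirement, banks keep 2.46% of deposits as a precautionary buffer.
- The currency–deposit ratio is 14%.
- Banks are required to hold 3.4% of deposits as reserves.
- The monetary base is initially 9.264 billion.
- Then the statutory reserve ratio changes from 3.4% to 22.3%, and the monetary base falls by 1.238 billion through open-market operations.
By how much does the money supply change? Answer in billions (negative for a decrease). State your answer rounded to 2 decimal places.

-29.57 billion

Before: m₁ = (1 + 0.14) / (0.034 + 0.0246 + 0.14) ≈ 5.7402, MB₁ = 9.264, so M₁ = 5.7402 × 9.264 ≈ 53.1772 billion.
After: m₂ = (1 + 0.14) / (0.223 + 0.0246 + 0.14) ≈ 2.9412, MB₂ = 9.264 − 1.238 = 8.026, so M₂ = 2.9412 × 8.026 ≈ 23.6061 billion.
ΔM = M₂ − M₁ = 23.6061 − 53.1772 = -29.5711 billion.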